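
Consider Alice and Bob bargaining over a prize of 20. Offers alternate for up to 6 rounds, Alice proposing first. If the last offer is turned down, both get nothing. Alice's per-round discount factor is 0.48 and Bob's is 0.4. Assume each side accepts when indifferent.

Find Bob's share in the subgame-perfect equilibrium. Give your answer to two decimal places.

Round 6 (Bob proposes): Alice will accept anything ≥ 0, so Bob offers 0 and keeps 20.
Round 5 (Alice proposes): Bob can get 20 next round, worth 0.4 × 20 = 8 now, so Alice offers 8, keeping 12.
Round 4 (Bob proposes): Alice can get 12 next round, worth 0.48 × 12 = 5.76 now. Bob offers 5.76 and keeps 20 − 5.76 = 14.24.
Round 3 (Alice proposes): Bob can get 14.24 next round, worth 0.4 × 14.24 = 5.696 now; Alice offers that and keeps 14.304.
Round 2 (Bob proposes): Alice can get 14.304 next round, worth 0.48 × 14.304 = 6.86592 now. Bob offers 6.86592 and keeps 20 − 6.86592 = 13.13408.
Round 1 (Alice proposes): Bob can get 13.13408 next round, worth 0.4 × 13.13408 = 5.253632 now, so Alice offers 5.253632, keeping 14.746368.

5.25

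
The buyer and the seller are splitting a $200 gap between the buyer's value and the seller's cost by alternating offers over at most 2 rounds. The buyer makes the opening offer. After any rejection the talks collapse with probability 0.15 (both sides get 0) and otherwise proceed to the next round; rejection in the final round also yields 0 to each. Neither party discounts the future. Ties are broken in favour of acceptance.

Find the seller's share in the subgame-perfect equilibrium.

Round 2 (the seller proposes): the buyer will accept anything ≥ 0, so the seller offers 0 and keeps 200.
Round 1 (the buyer proposes): rejecting gives the seller an expected 0.85 × 200 = 170, so the buyer offers 170, keeping 30.

170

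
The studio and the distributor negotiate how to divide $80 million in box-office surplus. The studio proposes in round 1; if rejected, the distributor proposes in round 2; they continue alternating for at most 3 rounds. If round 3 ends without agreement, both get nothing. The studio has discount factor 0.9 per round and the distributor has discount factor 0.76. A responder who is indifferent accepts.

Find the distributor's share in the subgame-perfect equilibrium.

6.08

Round 3 (the studio proposes): rejection yields 0 for the distributor; the studio offers 0 and keeps 80.
Round 2 (the distributor proposes): the studio can get 80 next round, worth 0.9 × 80 = 72 now, so the distributor offers 72, keeping 8.
Round 1 (the studio proposes): the distributor can get 8 next round, worth 0.76 × 8 = 6.08 now, so the studio offers 6.08, keeping 73.92.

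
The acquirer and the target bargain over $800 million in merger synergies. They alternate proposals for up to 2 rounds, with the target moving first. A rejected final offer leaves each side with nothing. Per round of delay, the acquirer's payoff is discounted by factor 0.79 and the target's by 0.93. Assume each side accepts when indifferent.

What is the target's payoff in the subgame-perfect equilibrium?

Round 2 (the acquirer proposes): the target will accept anything ≥ 0, so the acquirer offers 0 and keeps 800.
Round 1 (the target proposes): the acquirer can get 800 next round, worth 0.79 × 800 = 632 now, so the target offers 632, keeping 168.

168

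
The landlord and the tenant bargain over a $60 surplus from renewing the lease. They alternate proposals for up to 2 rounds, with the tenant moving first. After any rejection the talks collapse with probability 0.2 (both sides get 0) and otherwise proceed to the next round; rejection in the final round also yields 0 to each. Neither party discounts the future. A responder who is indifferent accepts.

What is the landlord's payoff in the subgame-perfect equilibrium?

Round 2 (the landlord proposes): rejection yields 0 for the tenant; the landlord offers 0 and keeps 60.
Round 1 (the tenant proposes): rejecting gives the landlord an expected 0.8 × 60 = 48. The tenant offers 48 and keeps 60 − 48 = 12.

48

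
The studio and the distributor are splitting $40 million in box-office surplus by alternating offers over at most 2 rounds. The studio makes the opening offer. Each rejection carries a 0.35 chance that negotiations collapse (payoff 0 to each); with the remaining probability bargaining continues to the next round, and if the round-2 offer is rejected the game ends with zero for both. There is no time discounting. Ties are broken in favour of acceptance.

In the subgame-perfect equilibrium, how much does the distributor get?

By backward induction:
Round 2 (the distributor proposes): rejection yields 0 for the studio; the distributor offers 0 and keeps 40.
Round 1 (the studio proposes): rejecting gives the distributor an expected 0.65 × 40 = 26. The studio offers 26 and keeps 40 − 26 = 14.

26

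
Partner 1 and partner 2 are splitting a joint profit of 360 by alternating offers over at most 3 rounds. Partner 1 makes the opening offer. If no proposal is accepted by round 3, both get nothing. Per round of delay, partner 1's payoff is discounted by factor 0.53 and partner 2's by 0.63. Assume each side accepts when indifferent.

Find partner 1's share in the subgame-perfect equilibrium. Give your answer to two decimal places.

253.40

Round 3 (partner 1 proposes): partner 2 will accept anything ≥ 0, so partner 1 offers 0 and keeps 360.
Round 2 (partner 2 proposes): partner 1 can get 360 next round, worth 0.53 × 360 = 190.8 now; partner 2 offers that and keeps 169.2.
Round 1 (partner 1 proposes): partner 2 can get 169.2 next round, worth 0.63 × 169.2 = 106.596 now, so partner 1 offers 106.596, keeping 253.404.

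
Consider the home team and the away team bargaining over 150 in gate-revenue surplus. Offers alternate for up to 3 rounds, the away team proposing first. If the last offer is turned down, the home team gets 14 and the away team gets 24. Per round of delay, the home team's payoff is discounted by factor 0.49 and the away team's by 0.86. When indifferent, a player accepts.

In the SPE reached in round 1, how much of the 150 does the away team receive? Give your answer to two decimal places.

133.81

By backward induction:
Round 3 (the away team proposes): the home team gets 14 if talks fail, so the away team offers 14 and keeps 136.
Round 2 (the home team proposes): the away team can get 136 next round, worth 0.86 × 136 = 116.96 now. The home team offers 116.96 and keeps 150 − 116.96 = 33.04.
Round 1 (the away team proposes): the home team can get 33.04 next round, worth 0.49 × 33.04 = 16.1896 now; the away team offers that and keeps 133.8104.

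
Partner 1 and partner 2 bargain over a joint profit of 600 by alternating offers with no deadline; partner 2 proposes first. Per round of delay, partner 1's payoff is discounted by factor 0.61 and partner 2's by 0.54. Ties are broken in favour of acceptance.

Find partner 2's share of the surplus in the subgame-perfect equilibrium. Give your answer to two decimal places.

When partner 2 proposes, partner 1 accepts any offer worth at least 0.61 times what partner 1 would get by proposing next round; and vice versa.
This gives x = 600 − 0.61y and y = 600 − 0.54x, where x and y are each side's share when it proposes.
Hence (1 − 0.61·0.54)x = 600(1 − 0.61), i.e. 0.6706·x = 234.
x ≈ 348.9412; partner 1's share is 600 − x ≈ 251.0588.

348.94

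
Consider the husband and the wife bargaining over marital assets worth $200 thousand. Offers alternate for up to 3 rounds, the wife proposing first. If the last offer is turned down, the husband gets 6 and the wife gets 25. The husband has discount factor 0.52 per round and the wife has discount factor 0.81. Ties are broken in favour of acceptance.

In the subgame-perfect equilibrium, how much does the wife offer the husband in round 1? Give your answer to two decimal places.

22.29

By backward induction:
Round 3 (the wife proposes): the husband gets 6 if talks fail, so the wife offers 6 and keeps 194.
Round 2 (the husband proposes): the wife can get 194 next round, worth 0.81 × 194 = 157.14 now, so the husband offers 157.14, keeping 42.86.
Round 1 (the wife proposes): the husband can get 42.86 next round, worth 0.52 × 42.86 = 22.2872 now. The wife offers 22.2872 and keeps 200 − 22.2872 = 177.7128.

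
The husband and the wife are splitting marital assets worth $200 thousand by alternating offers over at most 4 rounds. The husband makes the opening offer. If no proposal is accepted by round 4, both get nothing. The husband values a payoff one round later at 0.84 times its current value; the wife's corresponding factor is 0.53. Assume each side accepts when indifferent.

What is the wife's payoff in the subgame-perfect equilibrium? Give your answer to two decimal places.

64.15

Solve by backward induction from round 4.
Round 4 (the wife proposes): the husband will accept anything ≥ 0, so the wife offers 0 and keeps 200.
Round 3 (the husband proposes): the wife can get 200 next round, worth 0.53 × 200 = 106 now. The husband offers 106 and keeps 200 − 106 = 94.
Round 2 (the wife proposes): the husband can get 94 next round, worth 0.84 × 94 = 78.96 now, so the wife offers 78.96, keeping 121.04.
Round 1 (the husband proposes): the wife can get 121.04 next round, worth 0.53 × 121.04 = 64.1512 now. The husband offers 64.1512 and keeps 200 − 64.1512 = 135.8488.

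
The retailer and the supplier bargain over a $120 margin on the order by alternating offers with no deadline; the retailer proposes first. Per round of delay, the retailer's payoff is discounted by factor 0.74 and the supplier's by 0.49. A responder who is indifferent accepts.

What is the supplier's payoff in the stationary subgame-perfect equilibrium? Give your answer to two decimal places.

23.98

Let x be the retailer's share when the retailer proposes and y be the supplier's share when the supplier proposes.
The supplier accepts iff offered ≥ 0.49·y, so x = 120 − 0.49y. Symmetrically y = 120 − 0.74x.
Substituting: x = 120 − 0.49(120 − 0.74x), giving x(1 − 0.74·0.49) = 120(1 − 0.49).
So x = 120 × 0.51 / 0.6374 ≈ 96.0151, and the supplier receives 120 − x ≈ 23.9849.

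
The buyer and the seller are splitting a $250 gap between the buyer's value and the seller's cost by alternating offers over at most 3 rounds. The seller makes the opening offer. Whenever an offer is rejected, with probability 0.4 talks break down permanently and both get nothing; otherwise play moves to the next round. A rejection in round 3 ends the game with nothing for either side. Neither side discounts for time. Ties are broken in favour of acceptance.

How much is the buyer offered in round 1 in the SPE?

60

Round 3 (the seller proposes): the buyer will accept anything ≥ 0, so the seller offers 0 and keeps 250.
Round 2 (the buyer proposes): rejecting gives the seller an expected 0.6 × 250 = 150, so the buyer offers 150, keeping 100.
Round 1 (the seller proposes): rejecting gives the buyer an expected 0.6 × 100 = 60, so the seller offers 60, keeping 190.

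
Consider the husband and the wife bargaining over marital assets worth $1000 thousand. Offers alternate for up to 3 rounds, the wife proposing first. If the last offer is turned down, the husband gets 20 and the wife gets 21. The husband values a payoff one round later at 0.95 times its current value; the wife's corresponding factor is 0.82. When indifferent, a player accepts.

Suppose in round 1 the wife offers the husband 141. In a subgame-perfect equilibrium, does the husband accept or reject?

Round 3 (the wife proposes): the husband gets 20 if talks fail, so the wife offers 20 and keeps 980.
Round 2 (the husband proposes): the wife can get 980 next round, worth 0.82 × 980 = 803.6 now; the husband offers that and keeps 196.4.
So by rejecting in round 1, the husband gets 196.4 next round, worth 0.95 × 196.4 = 186.58 now.
Offer 141 < 186.58, so the husband rejects.

Reject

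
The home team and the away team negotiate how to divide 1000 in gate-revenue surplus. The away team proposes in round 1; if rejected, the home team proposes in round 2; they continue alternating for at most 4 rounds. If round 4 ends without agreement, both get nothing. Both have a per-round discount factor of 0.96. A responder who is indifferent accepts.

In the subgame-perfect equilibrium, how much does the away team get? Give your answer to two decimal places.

Round 4 (the home team proposes): the away team will accept anything ≥ 0, so the home team offers 0 and keeps 1000.
Round 3 (the away team proposes): the home team can get 1000 next round, worth 0.96 × 1000 = 960 now, so the away team offers 960, keeping 40.
Round 2 (the home team proposes): the away team can get 40 next round, worth 0.96 × 40 = 38.4 now. The home team offers 38.4 and keeps 1000 − 38.4 = 961.6.
Round 1 (the away team proposes): the home team can get 961.6 next round, worth 0.96 × 961.6 = 923.136 now; the away team offers that and keeps 76.864.

76.86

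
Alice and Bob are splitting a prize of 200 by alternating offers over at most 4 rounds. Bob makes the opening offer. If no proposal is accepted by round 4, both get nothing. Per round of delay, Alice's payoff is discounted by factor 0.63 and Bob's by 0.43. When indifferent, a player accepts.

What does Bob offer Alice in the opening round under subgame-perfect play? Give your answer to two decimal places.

105.95

Round 4 (Alice proposes): rejection yields 0 for Bob; Alice offers 0 and keeps 200.
Round 3 (Bob proposes): Alice can get 200 next round, worth 0.63 × 200 = 126 now. Bob offers 126 and keeps 200 − 126 = 74.
Round 2 (Alice proposes): Bob can get 74 next round, worth 0.43 × 74 = 31.82 now. Alice offers 31.82 and keeps 200 − 31.82 = 168.18.
Round 1 (Bob proposes): Alice can get 168.18 next round, worth 0.63 × 168.18 = 105.9534 now; Bob offers that and keeps 94.0466.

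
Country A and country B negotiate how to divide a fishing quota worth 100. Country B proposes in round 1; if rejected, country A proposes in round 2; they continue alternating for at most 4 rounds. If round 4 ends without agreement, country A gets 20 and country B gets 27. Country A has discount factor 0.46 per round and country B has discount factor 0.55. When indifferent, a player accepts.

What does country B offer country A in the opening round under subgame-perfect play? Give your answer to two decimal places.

29.20

Round 4 (country A proposes): country B gets 27 if talks fail, so country A offers 27 and keeps 73.
Round 3 (country B proposes): country A can get 73 next round, worth 0.46 × 73 = 33.58 now, so country B offers 33.58, keeping 66.42.
Round 2 (country A proposes): country B can get 66.42 next round, worth 0.55 × 66.42 = 36.531 now; country A offers that and keeps 63.469.
Round 1 (country B proposes): country A can get 63.469 next round, worth 0.46 × 63.469 = 29.19574 now, so country B offers 29.19574, keeping 70.80426.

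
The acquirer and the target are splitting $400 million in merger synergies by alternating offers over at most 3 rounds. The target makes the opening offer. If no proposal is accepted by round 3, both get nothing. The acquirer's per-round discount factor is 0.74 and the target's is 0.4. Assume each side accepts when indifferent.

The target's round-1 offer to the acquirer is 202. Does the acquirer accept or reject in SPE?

Accept

Work out the acquirer's continuation value if the offer is rejected.
Round 3 (the target proposes): the acquirer will accept anything ≥ 0, so the target offers 0 and keeps 400.
Round 2 (the acquirer proposes): the target can get 400 next round, worth 0.4 × 400 = 160 now. The acquirer offers 160 and keeps 400 − 160 = 240.
So by rejecting in round 1, the acquirer gets 240 next round, worth 0.74 × 240 = 177.6 now.
Offer 202 ≥ 177.6, so the acquirer accepts.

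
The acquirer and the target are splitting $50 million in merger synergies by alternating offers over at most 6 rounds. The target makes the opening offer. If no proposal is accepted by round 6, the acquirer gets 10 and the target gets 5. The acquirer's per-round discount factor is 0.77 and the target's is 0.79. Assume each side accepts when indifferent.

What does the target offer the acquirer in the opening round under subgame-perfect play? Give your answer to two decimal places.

25.82

Round 6 (the acquirer proposes): the target gets 5 if talks fail, so the acquirer offers 5 and keeps 45.
Round 5 (the target proposes): the acquirer can get 45 next round, worth 0.77 × 45 = 34.65 now. The target offers 34.65 and keeps 50 − 34.65 = 15.35.
Round 4 (the acquirer proposes): the target can get 15.35 next round, worth 0.79 × 15.35 = 12.1265 now; the acquirer offers that and keeps 37.8735.
Round 3 (the target proposes): the acquirer can get 37.8735 next round, worth 0.77 × 37.8735 = 29.162595 now, so the target offers 29.162595, keeping 20.837405.
Round 2 (the acquirer proposes): the target can get 20.837405 next round, worth 0.79 × 20.837405 = 16.46154995 now. The acquirer offers 16.46154995 and keeps 50 − 16.46154995 = 33.53845005.
Round 1 (the target proposes): the acquirer can get 33.53845005 next round, worth 0.77 × 33.53845005 = 25.8246065385 now; the target offers that and keeps 24.1753934615.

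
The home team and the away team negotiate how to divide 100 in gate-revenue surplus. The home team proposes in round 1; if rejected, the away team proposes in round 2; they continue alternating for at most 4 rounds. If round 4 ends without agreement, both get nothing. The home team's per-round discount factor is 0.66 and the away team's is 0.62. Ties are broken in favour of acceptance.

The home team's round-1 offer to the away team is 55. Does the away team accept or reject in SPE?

Accept

Work out the away team's continuation value if the offer is rejected.
Round 4 (the away team proposes): the home team will accept anything ≥ 0, so the away team offers 0 and keeps 100.
Round 3 (the home team proposes): the away team can get 100 next round, worth 0.62 × 100 = 62 now, so the home team offers 62, keeping 38.
Round 2 (the away team proposes): the home team can get 38 next round, worth 0.66 × 38 = 25.08 now, so the away team offers 25.08, keeping 74.92.
So by rejecting in round 1, the away team gets 74.92 next round, worth 0.62 × 74.92 = 46.4504 now.
Offer 55 ≥ 46.4504, so the away team accepts.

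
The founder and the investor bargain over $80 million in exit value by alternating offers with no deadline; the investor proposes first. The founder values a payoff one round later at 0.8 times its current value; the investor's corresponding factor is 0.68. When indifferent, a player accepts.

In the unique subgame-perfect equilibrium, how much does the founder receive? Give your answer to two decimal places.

When the investor proposes, the founder accepts any offer worth at least 0.8 times what the founder would get by proposing next round; and vice versa.
This gives x = 80 − 0.8y and y = 80 − 0.68x, where x and y are each side's share when it proposes.
Hence (1 − 0.8·0.68)x = 80(1 − 0.8), i.e. 0.456·x = 16.
x ≈ 35.0877; the founder's share is 80 − x ≈ 44.9123.

44.91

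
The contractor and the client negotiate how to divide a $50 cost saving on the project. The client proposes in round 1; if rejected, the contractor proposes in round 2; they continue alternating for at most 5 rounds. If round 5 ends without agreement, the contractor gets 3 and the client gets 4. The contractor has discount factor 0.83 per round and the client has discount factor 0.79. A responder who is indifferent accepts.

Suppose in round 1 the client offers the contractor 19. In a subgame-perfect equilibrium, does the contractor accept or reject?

Round 5 (the client proposes): the contractor gets 3 if talks fail, so the client offers 3 and keeps 47.
Round 4 (the contractor proposes): the client can get 47 next round, worth 0.79 × 47 = 37.13 now; the contractor offers that and keeps 12.87.
Round 3 (the client proposes): the contractor can get 12.87 next round, worth 0.83 × 12.87 = 10.6821 now, so the client offers 10.6821, keeping 39.3179.
Round 2 (the contractor proposes): the client can get 39.3179 next round, worth 0.79 × 39.3179 = 31.061141 now, so the contractor offers 31.061141, keeping 18.938859.
So by rejecting in round 1, the contractor gets 18.938859 next round, worth 0.83 × 18.938859 = 15.71925297 now.
Offer 19 ≥ 15.71925297, so the contractor accepts.

Accept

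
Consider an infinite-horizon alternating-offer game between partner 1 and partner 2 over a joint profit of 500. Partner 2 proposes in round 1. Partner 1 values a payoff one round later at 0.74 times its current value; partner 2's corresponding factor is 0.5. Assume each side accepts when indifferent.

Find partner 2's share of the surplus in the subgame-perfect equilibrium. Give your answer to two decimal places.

When partner 2 proposes, partner 1 accepts any offer worth at least 0.74 times what partner 1 would get by proposing next round; and vice versa.
This gives x = 500 − 0.74y and y = 500 − 0.5x, where x and y are each side's share when it proposes.
Hence (1 − 0.74·0.5)x = 500(1 − 0.74), i.e. 0.63·x = 130.
x ≈ 206.3492; partner 1's share is 500 − x ≈ 293.6508.

206.35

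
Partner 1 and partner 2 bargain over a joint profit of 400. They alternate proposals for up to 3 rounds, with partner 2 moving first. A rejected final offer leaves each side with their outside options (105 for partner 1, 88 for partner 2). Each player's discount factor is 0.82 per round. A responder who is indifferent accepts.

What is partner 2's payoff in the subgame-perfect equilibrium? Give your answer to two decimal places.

Round 3 (partner 2 proposes): partner 1 gets 105 if talks fail, so partner 2 offers 105 and keeps 295.
Round 2 (partner 1 proposes): partner 2 can get 295 next round, worth 0.82 × 295 = 241.9 now, so partner 1 offers 241.9, keeping 158.1.
Round 1 (partner 2 proposes): partner 1 can get 158.1 next round, worth 0.82 × 158.1 = 129.642 now. Partner 2 offers 129.642 and keeps 400 − 129.642 = 270.358.

270.36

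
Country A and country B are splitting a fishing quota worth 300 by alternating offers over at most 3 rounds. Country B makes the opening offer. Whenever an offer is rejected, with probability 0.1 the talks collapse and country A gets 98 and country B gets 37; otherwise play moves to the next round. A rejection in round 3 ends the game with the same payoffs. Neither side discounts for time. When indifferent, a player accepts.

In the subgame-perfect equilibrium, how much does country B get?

187.15

Round 3 (country B proposes): country A gets 98 if talks fail, so country B offers 98 and keeps 202.
Round 2 (country A proposes): rejecting gives country B an expected 0.9 × 202 + 0.1 × 37 = 185.5. Country A offers 185.5 and keeps 300 − 185.5 = 114.5.
Round 1 (country B proposes): rejecting gives country A an expected 0.9 × 114.5 + 0.1 × 98 = 112.85. Country B offers 112.85 and keeps 300 − 112.85 = 187.15.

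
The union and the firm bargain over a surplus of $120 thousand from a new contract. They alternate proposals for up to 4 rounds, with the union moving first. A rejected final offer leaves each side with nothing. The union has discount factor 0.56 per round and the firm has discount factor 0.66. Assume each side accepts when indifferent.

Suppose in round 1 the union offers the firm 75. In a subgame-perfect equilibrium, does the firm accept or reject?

Round 4 (the firm proposes): rejection yields 0 for the union; the firm offers 0 and keeps 120.
Round 3 (the union proposes): the firm can get 120 next round, worth 0.66 × 120 = 79.2 now, so the union offers 79.2, keeping 40.8.
Round 2 (the firm proposes): the union can get 40.8 next round, worth 0.56 × 40.8 = 22.848 now. The firm offers 22.848 and keeps 120 − 22.848 = 97.152.
So by rejecting in round 1, the firm gets 97.152 next round, worth 0.66 × 97.152 = 64.12032 now.
Offer 75 ≥ 64.12032, so the firm accepts.

Accept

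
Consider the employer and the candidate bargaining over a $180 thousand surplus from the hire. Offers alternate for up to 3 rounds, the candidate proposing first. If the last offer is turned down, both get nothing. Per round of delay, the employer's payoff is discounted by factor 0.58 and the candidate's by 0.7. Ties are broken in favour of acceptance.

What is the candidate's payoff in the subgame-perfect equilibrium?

Round 3 (the candidate proposes): the employer will accept anything ≥ 0, so the candidate offers 0 and keeps 180.
Round 2 (the employer proposes): the candidate can get 180 next round, worth 0.7 × 180 = 126 now. The employer offers 126 and keeps 180 − 126 = 54.
Round 1 (the candidate proposes): the employer can get 54 next round, worth 0.58 × 54 = 31.32 now, so the candidate offers 31.32, keeping 148.68.

148.68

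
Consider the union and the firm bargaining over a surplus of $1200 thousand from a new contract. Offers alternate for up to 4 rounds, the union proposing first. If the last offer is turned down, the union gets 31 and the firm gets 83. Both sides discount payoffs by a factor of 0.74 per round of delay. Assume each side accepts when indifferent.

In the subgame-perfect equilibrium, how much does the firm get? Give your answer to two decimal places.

Round 4 (the firm proposes): the union gets 31 if talks fail, so the firm offers 31 and keeps 1169.
Round 3 (the union proposes): the firm can get 1169 next round, worth 0.74 × 1169 = 865.06 now, so the union offers 865.06, keeping 334.94.
Round 2 (the firm proposes): the union can get 334.94 next round, worth 0.74 × 334.94 = 247.8556 now. The firm offers 247.8556 and keeps 1200 − 247.8556 = 952.1444.
Round 1 (the union proposes): the firm can get 952.1444 next round, worth 0.74 × 952.1444 = 704.586856 now, so the union offers 704.586856, keeping 495.413144.

704.59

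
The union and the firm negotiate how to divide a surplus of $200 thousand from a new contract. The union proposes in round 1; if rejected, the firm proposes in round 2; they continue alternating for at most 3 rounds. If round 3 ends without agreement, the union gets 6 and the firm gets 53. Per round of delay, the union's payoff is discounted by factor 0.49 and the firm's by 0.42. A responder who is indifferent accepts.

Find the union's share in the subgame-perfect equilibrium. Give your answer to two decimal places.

By backward induction:
Round 3 (the union proposes): the firm gets 53 if talks fail, so the union offers 53 and keeps 147.
Round 2 (the firm proposes): the union can get 147 next round, worth 0.49 × 147 = 72.03 now, so the firm offers 72.03, keeping 127.97.
Round 1 (the union proposes): the firm can get 127.97 next round, worth 0.42 × 127.97 = 53.7474 now; the union offers that and keeps 146.2526.

146.25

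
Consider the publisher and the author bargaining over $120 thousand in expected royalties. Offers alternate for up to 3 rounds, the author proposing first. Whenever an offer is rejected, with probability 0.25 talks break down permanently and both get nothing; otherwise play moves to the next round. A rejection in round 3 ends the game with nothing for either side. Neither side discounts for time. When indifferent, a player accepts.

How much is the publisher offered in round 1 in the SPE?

22.5

Round 3 (the author proposes): rejection yields 0 for the publisher; the author offers 0 and keeps 120.
Round 2 (the publisher proposes): rejecting gives the author an expected 0.75 × 120 = 90; the publisher offers that and keeps 30.
Round 1 (the author proposes): rejecting gives the publisher an expected 0.75 × 30 = 22.5; the author offers that and keeps 97.5.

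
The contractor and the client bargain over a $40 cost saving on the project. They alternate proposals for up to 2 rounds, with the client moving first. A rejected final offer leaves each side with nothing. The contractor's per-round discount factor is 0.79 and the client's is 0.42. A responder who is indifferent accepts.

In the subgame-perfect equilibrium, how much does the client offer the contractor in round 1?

31.6

Solve by backward induction from round 2.
Round 2 (the contractor proposes): rejection yields 0 for the client; the contractor offers 0 and keeps 40.
Round 1 (the client proposes): the contractor can get 40 next round, worth 0.79 × 40 = 31.6 now. The client offers 31.6 and keeps 40 − 31.6 = 8.4.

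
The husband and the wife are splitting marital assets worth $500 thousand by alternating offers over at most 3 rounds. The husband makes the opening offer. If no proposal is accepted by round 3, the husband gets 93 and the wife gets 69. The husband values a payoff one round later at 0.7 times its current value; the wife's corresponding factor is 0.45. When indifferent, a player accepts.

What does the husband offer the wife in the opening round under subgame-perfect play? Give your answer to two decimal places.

Round 3 (the husband proposes): the wife gets 69 if talks fail, so the husband offers 69 and keeps 431.
Round 2 (the wife proposes): the husband can get 431 next round, worth 0.7 × 431 = 301.7 now, so the wife offers 301.7, keeping 198.3.
Round 1 (the husband proposes): the wife can get 198.3 next round, worth 0.45 × 198.3 = 89.235 now, so the husband offers 89.235, keeping 410.765.

89.24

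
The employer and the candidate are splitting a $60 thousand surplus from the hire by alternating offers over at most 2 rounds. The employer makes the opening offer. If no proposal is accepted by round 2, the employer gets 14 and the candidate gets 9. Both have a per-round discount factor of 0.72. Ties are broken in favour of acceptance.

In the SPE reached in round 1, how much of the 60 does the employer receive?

Round 2 (the candidate proposes): the employer gets 14 if talks fail, so the candidate offers 14 and keeps 46.
Round 1 (the employer proposes): the candidate can get 46 next round, worth 0.72 × 46 = 33.12 now. The employer offers 33.12 and keeps 60 − 33.12 = 26.88.

26.88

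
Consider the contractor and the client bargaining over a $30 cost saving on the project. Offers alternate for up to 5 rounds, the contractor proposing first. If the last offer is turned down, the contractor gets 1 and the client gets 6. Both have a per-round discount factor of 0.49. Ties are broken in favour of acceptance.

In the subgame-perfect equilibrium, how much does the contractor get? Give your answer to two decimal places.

20.36

Work backward from the last round.
Round 5 (the contractor proposes): the client gets 6 if talks fail, so the contractor offers 6 and keeps 24.
Round 4 (the client proposes): the contractor can get 24 next round, worth 0.49 × 24 = 11.76 now. The client offers 11.76 and keeps 30 − 11.76 = 18.24.
Round 3 (the contractor proposes): the client can get 18.24 next round, worth 0.49 × 18.24 = 8.9376 now, so the contractor offers 8.9376, keeping 21.0624.
Round 2 (the client proposes): the contractor can get 21.0624 next round, worth 0.49 × 21.0624 = 10.320576 now; the client offers that and keeps 19.679424.
Round 1 (the contractor proposes): the client can get 19.679424 next round, worth 0.49 × 19.679424 = 9.64291776 now, so the contractor offers 9.64291776, keeping 20.35708224.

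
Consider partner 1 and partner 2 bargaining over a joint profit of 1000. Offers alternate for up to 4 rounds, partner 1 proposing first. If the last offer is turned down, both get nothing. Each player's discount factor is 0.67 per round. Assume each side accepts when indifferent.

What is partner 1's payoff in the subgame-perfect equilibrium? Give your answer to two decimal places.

Round 4 (partner 2 proposes): rejection yields 0 for partner 1; partner 2 offers 0 and keeps 1000.
Round 3 (partner 1 proposes): partner 2 can get 1000 next round, worth 0.67 × 1000 = 670 now; partner 1 offers that and keeps 330.
Round 2 (partner 2 proposes): partner 1 can get 330 next round, worth 0.67 × 330 = 221.1 now, so partner 2 offers 221.1, keeping 778.9.
Round 1 (partner 1 proposes): partner 2 can get 778.9 next round, worth 0.67 × 778.9 = 521.863 now; partner 1 offers that and keeps 478.137.

478.14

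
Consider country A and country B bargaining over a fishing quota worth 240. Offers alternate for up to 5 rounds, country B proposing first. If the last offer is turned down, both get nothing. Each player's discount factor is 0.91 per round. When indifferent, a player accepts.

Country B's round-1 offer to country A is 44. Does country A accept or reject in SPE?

Round 5 (country B proposes): country A will accept anything ≥ 0, so country B offers 0 and keeps 240.
Round 4 (country A proposes): country B can get 240 next round, worth 0.91 × 240 = 218.4 now; country A offers that and keeps 21.6.
Round 3 (country B proposes): country A can get 21.6 next round, worth 0.91 × 21.6 = 19.656 now. Country B offers 19.656 and keeps 240 − 19.656 = 220.344.
Round 2 (country A proposes): country B can get 220.344 next round, worth 0.91 × 220.344 = 200.51304 now, so country A offers 200.51304, keeping 39.48696.
So by rejecting in round 1, country A gets 39.48696 next round, worth 0.91 × 39.48696 = 35.9331336 now.
Offer 44 ≥ 35.9331336, so country A accepts.

Accept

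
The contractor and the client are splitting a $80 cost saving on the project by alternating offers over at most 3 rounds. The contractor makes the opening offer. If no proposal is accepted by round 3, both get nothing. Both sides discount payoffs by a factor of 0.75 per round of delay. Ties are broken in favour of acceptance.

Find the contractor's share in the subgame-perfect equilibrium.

65

By backward induction:
Round 3 (the contractor proposes): the client will accept anything ≥ 0, so the contractor offers 0 and keeps 80.
Round 2 (the client proposes): the contractor can get 80 next round, worth 0.75 × 80 = 60 now. The client offers 60 and keeps 80 − 60 = 20.
Round 1 (the contractor proposes): the client can get 20 next round, worth 0.75 × 20 = 15 now. The contractor offers 15 and keeps 80 − 15 = 65.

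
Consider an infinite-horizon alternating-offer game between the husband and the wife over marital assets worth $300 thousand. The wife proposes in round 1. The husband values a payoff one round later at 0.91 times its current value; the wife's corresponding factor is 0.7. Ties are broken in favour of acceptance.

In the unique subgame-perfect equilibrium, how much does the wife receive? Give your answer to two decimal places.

When the wife proposes, the husband accepts any offer worth at least 0.91 times what the husband would get by proposing next round; and vice versa.
This gives x = 300 − 0.91y and y = 300 − 0.7x, where x and y are each side's share when it proposes.
Hence (1 − 0.91·0.7)x = 300(1 − 0.91), i.e. 0.363·x = 27.
x ≈ 74.3802; the husband's share is 300 − x ≈ 225.6198.

74.38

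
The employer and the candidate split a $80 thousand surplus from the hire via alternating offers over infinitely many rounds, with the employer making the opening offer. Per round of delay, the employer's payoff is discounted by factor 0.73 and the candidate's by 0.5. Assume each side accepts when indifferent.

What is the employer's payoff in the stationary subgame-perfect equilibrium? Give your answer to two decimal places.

62.99

When the employer proposes, the candidate accepts any offer worth at least 0.5 times what the candidate would get by proposing next round; and vice versa.
This gives x = 80 − 0.5y and y = 80 − 0.73x, where x and y are each side's share when it proposes.
Hence (1 − 0.5·0.73)x = 80(1 − 0.5), i.e. 0.635·x = 40.
x ≈ 62.9921; the candidate's share is 80 − x ≈ 17.0079.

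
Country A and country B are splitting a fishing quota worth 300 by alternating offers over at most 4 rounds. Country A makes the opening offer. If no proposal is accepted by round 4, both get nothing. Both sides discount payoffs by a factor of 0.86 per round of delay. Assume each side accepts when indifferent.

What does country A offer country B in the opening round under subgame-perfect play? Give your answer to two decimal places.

226.94

Work backward from the last round.
Round 4 (country B proposes): rejection yields 0 for country A; country B offers 0 and keeps 300.
Round 3 (country A proposes): country B can get 300 next round, worth 0.86 × 300 = 258 now. Country A offers 258 and keeps 300 − 258 = 42.
Round 2 (country B proposes): country A can get 42 next round, worth 0.86 × 42 = 36.12 now. Country B offers 36.12 and keeps 300 − 36.12 = 263.88.
Round 1 (country A proposes): country B can get 263.88 next round, worth 0.86 × 263.88 = 226.9368 now, so country A offers 226.9368, keeping 73.0632.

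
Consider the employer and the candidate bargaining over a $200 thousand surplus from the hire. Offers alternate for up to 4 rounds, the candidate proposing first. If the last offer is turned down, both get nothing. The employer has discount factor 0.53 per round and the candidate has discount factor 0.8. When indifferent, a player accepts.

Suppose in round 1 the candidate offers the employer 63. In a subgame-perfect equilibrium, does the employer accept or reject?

Reject

Work out the employer's continuation value if the offer is rejected.
Round 4 (the employer proposes): the candidate will accept anything ≥ 0, so the employer offers 0 and keeps 200.
Round 3 (the candidate proposes): the employer can get 200 next round, worth 0.53 × 200 = 106 now, so the candidate offers 106, keeping 94.
Round 2 (the employer proposes): the candidate can get 94 next round, worth 0.8 × 94 = 75.2 now, so the employer offers 75.2, keeping 124.8.
So by rejecting in round 1, the employer gets 124.8 next round, worth 0.53 × 124.8 = 66.144 now.
Offer 63 < 66.144, so the employer rejects.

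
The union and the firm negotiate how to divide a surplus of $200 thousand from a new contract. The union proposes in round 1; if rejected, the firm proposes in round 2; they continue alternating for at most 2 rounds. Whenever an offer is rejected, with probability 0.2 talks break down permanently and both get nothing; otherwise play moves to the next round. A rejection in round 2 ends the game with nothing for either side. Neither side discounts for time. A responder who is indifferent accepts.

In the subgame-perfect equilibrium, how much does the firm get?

By backward induction:
Round 2 (the firm proposes): rejection yields 0 for the union; the firm offers 0 and keeps 200.
Round 1 (the union proposes): rejecting gives the firm an expected 0.8 × 200 = 160; the union offers that and keeps 40.

160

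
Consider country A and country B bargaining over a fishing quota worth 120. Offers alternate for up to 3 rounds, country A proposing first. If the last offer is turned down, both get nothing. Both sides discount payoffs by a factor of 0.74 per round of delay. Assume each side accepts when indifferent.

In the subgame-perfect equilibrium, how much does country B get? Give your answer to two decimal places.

Round 3 (country A proposes): rejection yields 0 for country B; country A offers 0 and keeps 120.
Round 2 (country B proposes): country A can get 120 next round, worth 0.74 × 120 = 88.8 now, so country B offers 88.8, keeping 31.2.
Round 1 (country A proposes): country B can get 31.2 next round, worth 0.74 × 31.2 = 23.088 now, so country A offers 23.088, keeping 96.912.

23.09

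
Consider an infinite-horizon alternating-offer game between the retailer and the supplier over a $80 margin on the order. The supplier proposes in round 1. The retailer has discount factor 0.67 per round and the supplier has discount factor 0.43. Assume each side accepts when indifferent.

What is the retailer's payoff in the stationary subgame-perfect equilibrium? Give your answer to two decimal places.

42.92

Let x be the supplier's share when the supplier proposes and y be the retailer's share when the retailer proposes.
The retailer accepts iff offered ≥ 0.67·y, so x = 80 − 0.67y. Symmetrically y = 80 − 0.43x.
Substituting: x = 80 − 0.67(80 − 0.43x), giving x(1 − 0.43·0.67) = 80(1 − 0.67).
So x = 80 × 0.33 / 0.7119 ≈ 37.0839, and the retailer receives 80 − x ≈ 42.9161.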